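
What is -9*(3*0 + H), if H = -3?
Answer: 27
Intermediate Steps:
-9*(3*0 + H) = -9*(3*0 - 3) = -9*(0 - 3) = -9*(-3) = 27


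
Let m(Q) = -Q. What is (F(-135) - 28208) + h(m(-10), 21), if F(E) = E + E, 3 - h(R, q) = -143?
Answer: -28332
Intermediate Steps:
h(R, q) = 146 (h(R, q) = 3 - 1*(-143) = 3 + 143 = 146)
F(E) = 2*E
(F(-135) - 28208) + h(m(-10), 21) = (2*(-135) - 28208) + 146 = (-270 - 28208) + 146 = -28478 + 146 = -28332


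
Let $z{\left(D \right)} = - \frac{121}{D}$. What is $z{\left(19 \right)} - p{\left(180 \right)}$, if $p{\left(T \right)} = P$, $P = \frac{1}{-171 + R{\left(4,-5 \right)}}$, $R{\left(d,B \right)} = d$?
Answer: $- \frac{20188}{3173} \approx -6.3624$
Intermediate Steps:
$P = - \frac{1}{167}$ ($P = \frac{1}{-171 + 4} = \frac{1}{-167} = - \frac{1}{167} \approx -0.005988$)
$p{\left(T \right)} = - \frac{1}{167}$
$z{\left(19 \right)} - p{\left(180 \right)} = - \frac{121}{19} - - \frac{1}{167} = \left(-121\right) \frac{1}{19} + \frac{1}{167} = - \frac{121}{19} + \frac{1}{167} = - \frac{20188}{3173}$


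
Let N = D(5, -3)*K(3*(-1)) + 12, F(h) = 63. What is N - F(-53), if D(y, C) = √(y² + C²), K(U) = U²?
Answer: -51 + 9*√34 ≈ 1.4786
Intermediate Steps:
D(y, C) = √(C² + y²)
N = 12 + 9*√34 (N = √((-3)² + 5²)*(3*(-1))² + 12 = √(9 + 25)*(-3)² + 12 = √34*9 + 12 = 9*√34 + 12 = 12 + 9*√34 ≈ 64.479)
N - F(-53) = (12 + 9*√34) - 1*63 = (12 + 9*√34) - 63 = -51 + 9*√34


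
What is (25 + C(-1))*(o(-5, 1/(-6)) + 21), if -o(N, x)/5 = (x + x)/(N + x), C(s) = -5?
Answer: 12820/31 ≈ 413.55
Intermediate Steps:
o(N, x) = -10*x/(N + x) (o(N, x) = -5*(x + x)/(N + x) = -5*2*x/(N + x) = -10*x/(N + x))
(25 + C(-1))*(o(-5, 1/(-6)) + 21) = (25 - 5)*(-10/(-6*(-5 + 1/(-6))) + 21) = 20*(-10*(-⅙)/(-5 - ⅙) + 21) = 20*(-10*(-⅙)/(-31/6) + 21) = 20*(-10*(-⅙)*(-6/31) + 21) = 20*(-10/31 + 21) = 20*(641/31) = 12820/31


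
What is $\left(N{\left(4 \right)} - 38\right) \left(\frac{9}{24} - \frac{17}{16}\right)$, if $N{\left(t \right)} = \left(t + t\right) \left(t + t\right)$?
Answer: $- \frac{143}{8} \approx -17.875$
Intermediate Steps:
$N{\left(t \right)} = 4 t^{2}$ ($N{\left(t \right)} = 2 t 2 t = 4 t^{2}$)
$\left(N{\left(4 \right)} - 38\right) \left(\frac{9}{24} - \frac{17}{16}\right) = \left(4 \cdot 4^{2} - 38\right) \left(\frac{9}{24} - \frac{17}{16}\right) = \left(4 \cdot 16 - 38\right) \left(9 \cdot \frac{1}{24} - \frac{17}{16}\right) = \left(64 - 38\right) \left(\frac{3}{8} - \frac{17}{16}\right) = 26 \left(- \frac{11}{16}\right) = - \frac{143}{8}$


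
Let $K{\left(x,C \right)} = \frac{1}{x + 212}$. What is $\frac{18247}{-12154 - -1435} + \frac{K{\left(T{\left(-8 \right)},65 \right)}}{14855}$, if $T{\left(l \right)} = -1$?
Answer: $- \frac{57193477316}{33597687195} \approx -1.7023$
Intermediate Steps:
$K{\left(x,C \right)} = \frac{1}{212 + x}$
$\frac{18247}{-12154 - -1435} + \frac{K{\left(T{\left(-8 \right)},65 \right)}}{14855} = \frac{18247}{-12154 - -1435} + \frac{1}{\left(212 - 1\right) 14855} = \frac{18247}{-12154 + 1435} + \frac{1}{211} \cdot \frac{1}{14855} = \frac{18247}{-10719} + \frac{1}{211} \cdot \frac{1}{14855} = 18247 \left(- \frac{1}{10719}\right) + \frac{1}{3134405} = - \frac{18247}{10719} + \frac{1}{3134405} = - \frac{57193477316}{33597687195}$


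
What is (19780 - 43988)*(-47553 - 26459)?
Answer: 1791682496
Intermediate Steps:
(19780 - 43988)*(-47553 - 26459) = -24208*(-74012) = 1791682496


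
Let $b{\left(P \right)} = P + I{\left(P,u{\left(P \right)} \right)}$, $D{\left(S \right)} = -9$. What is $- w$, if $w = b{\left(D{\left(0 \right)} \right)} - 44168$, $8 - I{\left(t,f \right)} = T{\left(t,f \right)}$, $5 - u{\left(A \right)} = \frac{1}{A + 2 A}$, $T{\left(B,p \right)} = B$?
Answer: $44160$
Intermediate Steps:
$u{\left(A \right)} = 5 - \frac{1}{3 A}$ ($u{\left(A \right)} = 5 - \frac{1}{A + 2 A} = 5 - \frac{1}{3 A}$)
$I{\left(t,f \right)} = 8 - t$
$b{\left(P \right)} = 8$ ($b{\left(P \right)} = P - \left(-8 + P\right) = 8$)
$w = -44160$ ($w = 8 - 44168 = -44160$)
$- w = \left(-1\right) \left(-44160\right) = 44160$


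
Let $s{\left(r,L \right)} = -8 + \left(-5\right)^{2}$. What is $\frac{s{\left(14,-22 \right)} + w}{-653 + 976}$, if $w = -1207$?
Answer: $- \frac{70}{19} \approx -3.6842$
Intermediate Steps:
$s{\left(r,L \right)} = 17$ ($s{\left(r,L \right)} = -8 + 25 = 17$)
$\frac{s{\left(14,-22 \right)} + w}{-653 + 976} = \frac{17 - 1207}{-653 + 976} = - \frac{1190}{323} = \left(-1190\right) \frac{1}{323} = - \frac{70}{19}$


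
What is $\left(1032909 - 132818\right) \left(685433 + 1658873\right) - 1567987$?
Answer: $2110087163859$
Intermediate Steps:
$\left(1032909 - 132818\right) \left(685433 + 1658873\right) - 1567987 = 900091 \cdot 2344306 - 1567987 = 2110088731846 - 1567987 = 2110087163859$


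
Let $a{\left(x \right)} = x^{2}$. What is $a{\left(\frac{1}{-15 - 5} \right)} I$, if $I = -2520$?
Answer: $- \frac{63}{10} \approx -6.3$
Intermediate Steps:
$a{\left(\frac{1}{-15 - 5} \right)} I = \left(\frac{1}{-15 - 5}\right)^{2} \left(-2520\right) = \left(\frac{1}{-20}\right)^{2} \left(-2520\right) = \left(- \frac{1}{20}\right)^{2} \left(-2520\right) = \frac{1}{400} \left(-2520\right) = - \frac{63}{10}$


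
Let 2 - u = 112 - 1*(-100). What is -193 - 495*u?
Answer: 103757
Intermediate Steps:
u = -210 (u = 2 - (112 - 1*(-100)) = 2 - (112 + 100) = 2 - 1*212 = 2 - 212 = -210)
-193 - 495*u = -193 - 495*(-210) = -193 + 103950 = 103757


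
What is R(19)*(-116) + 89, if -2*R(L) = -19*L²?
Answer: -397733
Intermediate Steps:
R(L) = 19*L²/2 (R(L) = -(-19)*L²/2 = 19*L²/2)
R(19)*(-116) + 89 = ((19/2)*19²)*(-116) + 89 = ((19/2)*361)*(-116) + 89 = (6859/2)*(-116) + 89 = -397822 + 89 = -397733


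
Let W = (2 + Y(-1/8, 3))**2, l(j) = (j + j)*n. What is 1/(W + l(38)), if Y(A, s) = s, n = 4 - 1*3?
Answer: 1/101 ≈ 0.0099010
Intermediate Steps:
n = 1 (n = 4 - 3 = 1)
l(j) = 2*j (l(j) = (j + j)*1 = (2*j)*1 = 2*j)
W = 25 (W = (2 + 3)**2 = 5**2 = 25)
1/(W + l(38)) = 1/(25 + 2*38) = 1/(25 + 76) = 1/101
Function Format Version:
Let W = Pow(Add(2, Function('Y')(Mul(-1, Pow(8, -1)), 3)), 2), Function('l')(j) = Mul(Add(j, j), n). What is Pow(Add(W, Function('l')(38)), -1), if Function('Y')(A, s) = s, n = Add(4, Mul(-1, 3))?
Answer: Rational(1, 101) ≈ 0.0099010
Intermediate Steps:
n = 1 (n = Add(4, -3) = 1)
Function('l')(j) = Mul(2, j) (Function('l')(j) = Mul(Add(j, j), 1) = Mul(Mul(2, j), 1) = Mul(2, j))
W = 25 (W = Pow(Add(2, 3), 2) = Pow(5, 2) = 25)
Pow(Add(W, Function('l')(38)), -1) = Pow(Add(25, Mul(2, 38)), -1) = Pow(Add(25, 76), -1) = Pow(101, -1) = Rational(1, 101)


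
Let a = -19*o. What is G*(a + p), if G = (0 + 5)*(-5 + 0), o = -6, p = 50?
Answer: -4100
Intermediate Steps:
a = 114 (a = -19*(-6) = 114)
G = -25 (G = 5*(-5) = -25)
G*(a + p) = -25*(114 + 50) = -25*164 = -4100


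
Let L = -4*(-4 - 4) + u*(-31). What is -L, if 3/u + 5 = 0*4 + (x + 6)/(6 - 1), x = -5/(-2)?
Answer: -662/11 ≈ -60.182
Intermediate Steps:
x = 5/2 (x = -5*(-1/2) = 5/2 ≈ 2.5000)
u = -10/11 (u = 3/(-5 + (0*4 + (5/2 + 6)/(6 - 1))) = 3/(-5 + (0 + (17/2)/5)) = 3/(-5 + (0 + (17/2)*(1/5))) = 3/(-5 + (0 + 17/10)) = 3/(-5 + 17/10) = 3/(-33/10) = 3*(-10/33) = -10/11 ≈ -0.90909)
L = 662/11 (L = -4*(-4 - 4) - 10/11*(-31) = -4*(-8) + 310/11 = 32 + 310/11 = 662/11 ≈ 60.182)
-L = -1*662/11 = -662/11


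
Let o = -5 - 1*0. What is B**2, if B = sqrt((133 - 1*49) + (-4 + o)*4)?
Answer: 48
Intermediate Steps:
o = -5 (o = -5 + 0 = -5)
B = 4*sqrt(3) (B = sqrt((133 - 1*49) + (-4 - 5)*4) = sqrt((133 - 49) - 9*4) = sqrt(84 - 36) = sqrt(48) = 4*sqrt(3) ≈ 6.9282)
B**2 = (4*sqrt(3))**2 = 48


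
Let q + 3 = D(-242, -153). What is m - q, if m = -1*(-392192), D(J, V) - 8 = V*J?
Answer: 355161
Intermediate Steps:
D(J, V) = 8 + J*V (D(J, V) = 8 + V*J = 8 + J*V)
m = 392192
q = 37031 (q = -3 + (8 - 242*(-153)) = -3 + (8 + 37026) = -3 + 37034 = 37031)
m - q = 392192 - 1*37031 = 392192 - 37031 = 355161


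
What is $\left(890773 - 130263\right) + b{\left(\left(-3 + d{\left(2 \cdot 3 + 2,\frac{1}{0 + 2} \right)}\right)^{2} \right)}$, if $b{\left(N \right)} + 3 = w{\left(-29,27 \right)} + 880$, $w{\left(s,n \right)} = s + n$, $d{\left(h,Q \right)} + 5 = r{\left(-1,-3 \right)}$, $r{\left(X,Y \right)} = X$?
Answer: $761385$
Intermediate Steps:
$d{\left(h,Q \right)} = -6$ ($d{\left(h,Q \right)} = -5 - 1 = -6$)
$w{\left(s,n \right)} = n + s$
$b{\left(N \right)} = 875$ ($b{\left(N \right)} = -3 + \left(\left(27 - 29\right) + 880\right) = -3 + \left(-2 + 880\right) = -3 + 878 = 875$)
$\left(890773 - 130263\right) + b{\left(\left(-3 + d{\left(2 \cdot 3 + 2,\frac{1}{0 + 2} \right)}\right)^{2} \right)} = \left(890773 - 130263\right) + 875 = 760510 + 875 = 761385$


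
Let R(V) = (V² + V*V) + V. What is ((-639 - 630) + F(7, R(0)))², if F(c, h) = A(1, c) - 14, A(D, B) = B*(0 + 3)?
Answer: 1592644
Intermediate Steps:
R(V) = V + 2*V² (R(V) = (V² + V²) + V = 2*V² + V = V + 2*V²)
A(D, B) = 3*B (A(D, B) = B*3 = 3*B)
F(c, h) = -14 + 3*c (F(c, h) = 3*c - 14 = -14 + 3*c)
((-639 - 630) + F(7, R(0)))² = ((-639 - 630) + (-14 + 3*7))² = (-1269 + (-14 + 21))² = (-1269 + 7)² = (-1262)² = 1592644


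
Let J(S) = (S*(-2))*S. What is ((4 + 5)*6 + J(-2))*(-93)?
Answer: -4278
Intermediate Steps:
J(S) = -2*S² (J(S) = (-2*S)*S = -2*S²)
((4 + 5)*6 + J(-2))*(-93) = ((4 + 5)*6 - 2*(-2)²)*(-93) = (9*6 - 2*4)*(-93) = (54 - 8)*(-93) = 46*(-93) = -4278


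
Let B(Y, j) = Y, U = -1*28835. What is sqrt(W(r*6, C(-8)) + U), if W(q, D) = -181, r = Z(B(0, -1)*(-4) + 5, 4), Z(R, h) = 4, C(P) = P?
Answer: 6*I*sqrt(806) ≈ 170.34*I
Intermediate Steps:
U = -28835
r = 4
sqrt(W(r*6, C(-8)) + U) = sqrt(-181 - 28835) = sqrt(-29016) = 6*I*sqrt(806)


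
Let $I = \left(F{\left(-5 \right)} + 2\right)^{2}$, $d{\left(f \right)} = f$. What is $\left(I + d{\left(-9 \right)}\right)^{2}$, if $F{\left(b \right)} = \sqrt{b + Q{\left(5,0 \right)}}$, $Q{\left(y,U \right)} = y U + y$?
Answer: $25$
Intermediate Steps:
$Q{\left(y,U \right)} = y + U y$ ($Q{\left(y,U \right)} = U y + y = y + U y$)
$F{\left(b \right)} = \sqrt{5 + b}$ ($F{\left(b \right)} = \sqrt{b + 5 \left(1 + 0\right)} = \sqrt{b + 5 \cdot 1} = \sqrt{b + 5} = \sqrt{5 + b}$)
$I = 4$ ($I = \left(\sqrt{5 - 5} + 2\right)^{2} = \left(\sqrt{0} + 2\right)^{2} = \left(0 + 2\right)^{2} = 2^{2} = 4$)
$\left(I + d{\left(-9 \right)}\right)^{2} = \left(4 - 9\right)^{2} = \left(-5\right)^{2} = 25$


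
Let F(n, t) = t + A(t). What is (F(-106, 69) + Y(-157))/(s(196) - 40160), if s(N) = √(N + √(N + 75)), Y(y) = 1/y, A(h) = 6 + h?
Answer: -22607/(157*(40160 - √(196 + √271))) ≈ -0.0035868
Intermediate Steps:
F(n, t) = 6 + 2*t (F(n, t) = t + (6 + t) = 6 + 2*t)
s(N) = √(N + √(75 + N))
(F(-106, 69) + Y(-157))/(s(196) - 40160) = ((6 + 2*69) + 1/(-157))/(√(196 + √(75 + 196)) - 40160) = ((6 + 138) - 1/157)/(√(196 + √271) - 40160) = (144 - 1/157)/(-40160 + √(196 + √271)) = 22607/(157*(-40160 + √(196 + √271)))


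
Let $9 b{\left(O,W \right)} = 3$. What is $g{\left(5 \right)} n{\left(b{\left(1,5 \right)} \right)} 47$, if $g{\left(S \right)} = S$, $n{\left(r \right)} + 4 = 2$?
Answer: $-470$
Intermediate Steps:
$b{\left(O,W \right)} = \frac{1}{3}$ ($b{\left(O,W \right)} = \frac{1}{9} \cdot 3 = \frac{1}{3}$)
$n{\left(r \right)} = -2$ ($n{\left(r \right)} = -4 + 2 = -2$)
$g{\left(5 \right)} n{\left(b{\left(1,5 \right)} \right)} 47 = 5 \left(-2\right) 47 = \left(-10\right) 47 = -470$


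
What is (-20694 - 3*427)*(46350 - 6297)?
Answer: -880164675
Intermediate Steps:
(-20694 - 3*427)*(46350 - 6297) = (-20694 - 1281)*40053 = -21975*40053 = -880164675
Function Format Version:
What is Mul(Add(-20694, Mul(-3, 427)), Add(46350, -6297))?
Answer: -880164675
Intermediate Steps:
Mul(Add(-20694, Mul(-3, 427)), Add(46350, -6297)) = Mul(Add(-20694, -1281), 40053) = Mul(-21975, 40053) = -880164675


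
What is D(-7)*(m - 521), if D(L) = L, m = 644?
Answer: -861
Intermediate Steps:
D(-7)*(m - 521) = -7*(644 - 521) = -7*123 = -861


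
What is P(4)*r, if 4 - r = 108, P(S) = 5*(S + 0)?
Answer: -2080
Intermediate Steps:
P(S) = 5*S
r = -104 (r = 4 - 1*108 = 4 - 108 = -104)
P(4)*r = (5*4)*(-104) = 20*(-104) = -2080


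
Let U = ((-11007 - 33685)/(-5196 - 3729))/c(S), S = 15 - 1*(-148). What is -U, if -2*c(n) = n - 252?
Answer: -89384/794325 ≈ -0.11253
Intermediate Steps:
S = 163 (S = 15 + 148 = 163)
c(n) = 126 - n/2 (c(n) = -(n - 252)/2 = -(-252 + n)/2 = 126 - n/2)
U = 89384/794325 (U = ((-11007 - 33685)/(-5196 - 3729))/(126 - ½*163) = (-44692/(-8925))/(126 - 163/2) = (-44692*(-1/8925))/(89/2) = (44692/8925)*(2/89) = 89384/794325 ≈ 0.11253)
-U = -1*89384/794325 = -89384/794325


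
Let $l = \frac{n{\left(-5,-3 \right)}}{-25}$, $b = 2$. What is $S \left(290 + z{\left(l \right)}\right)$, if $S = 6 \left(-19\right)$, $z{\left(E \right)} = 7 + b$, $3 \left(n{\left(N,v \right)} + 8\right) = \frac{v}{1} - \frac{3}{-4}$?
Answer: $-34086$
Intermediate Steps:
$n{\left(N,v \right)} = - \frac{31}{4} + \frac{v}{3}$ ($n{\left(N,v \right)} = -8 + \frac{\frac{v}{1} - \frac{3}{-4}}{3} = -8 + \frac{v 1 - - \frac{3}{4}}{3} = -8 + \frac{v + \frac{3}{4}}{3} = -8 + \frac{\frac{3}{4} + v}{3} = -8 + \left(\frac{1}{4} + \frac{v}{3}\right) = - \frac{31}{4} + \frac{v}{3}$)
$l = \frac{7}{20}$ ($l = \frac{- \frac{31}{4} + \frac{1}{3} \left(-3\right)}{-25} = \left(- \frac{31}{4} - 1\right) \left(- \frac{1}{25}\right) = \left(- \frac{35}{4}\right) \left(- \frac{1}{25}\right) = \frac{7}{20} \approx 0.35$)
$z{\left(E \right)} = 9$ ($z{\left(E \right)} = 7 + 2 = 9$)
$S = -114$
$S \left(290 + z{\left(l \right)}\right) = - 114 \left(290 + 9\right) = \left(-114\right) 299 = -34086$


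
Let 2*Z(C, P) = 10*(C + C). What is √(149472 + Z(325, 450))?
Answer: √152722 ≈ 390.80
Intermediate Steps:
Z(C, P) = 10*C (Z(C, P) = (10*(C + C))/2 = (10*(2*C))/2 = (20*C)/2 = 10*C)
√(149472 + Z(325, 450)) = √(149472 + 10*325) = √(149472 + 3250) = √152722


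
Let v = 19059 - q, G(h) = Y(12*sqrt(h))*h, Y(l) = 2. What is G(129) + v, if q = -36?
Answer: 19353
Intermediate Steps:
G(h) = 2*h
v = 19095 (v = 19059 - 1*(-36) = 19059 + 36 = 19095)
G(129) + v = 2*129 + 19095 = 258 + 19095 = 19353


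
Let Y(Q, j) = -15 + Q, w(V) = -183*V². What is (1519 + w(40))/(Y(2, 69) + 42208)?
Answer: -291281/42195 ≈ -6.9032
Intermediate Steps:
(1519 + w(40))/(Y(2, 69) + 42208) = (1519 - 183*40²)/((-15 + 2) + 42208) = (1519 - 183*1600)/(-13 + 42208) = (1519 - 292800)/42195 = -291281*1/42195 = -291281/42195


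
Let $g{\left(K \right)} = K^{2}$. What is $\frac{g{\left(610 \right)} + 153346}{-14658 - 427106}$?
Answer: $- \frac{262723}{220882} \approx -1.1894$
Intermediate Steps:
$\frac{g{\left(610 \right)} + 153346}{-14658 - 427106} = \frac{610^{2} + 153346}{-14658 - 427106} = \frac{372100 + 153346}{-441764} = 525446 \left(- \frac{1}{441764}\right) = - \frac{262723}{220882}$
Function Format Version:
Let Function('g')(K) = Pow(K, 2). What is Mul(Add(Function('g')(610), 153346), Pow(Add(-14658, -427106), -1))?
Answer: Rational(-262723, 220882) ≈ -1.1894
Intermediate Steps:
Mul(Add(Function('g')(610), 153346), Pow(Add(-14658, -427106), -1)) = Mul(Add(Pow(610, 2), 153346), Pow(Add(-14658, -427106), -1)) = Mul(Add(372100, 153346), Pow(-441764, -1)) = Mul(525446, Rational(-1, 441764)) = Rational(-262723, 220882)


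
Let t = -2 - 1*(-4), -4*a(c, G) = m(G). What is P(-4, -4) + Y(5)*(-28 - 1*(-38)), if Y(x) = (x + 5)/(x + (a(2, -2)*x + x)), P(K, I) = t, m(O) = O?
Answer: 10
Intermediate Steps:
a(c, G) = -G/4
t = 2 (t = -2 + 4 = 2)
P(K, I) = 2
Y(x) = 2*(5 + x)/(5*x) (Y(x) = (x + 5)/(x + ((-¼*(-2))*x + x)) = (5 + x)/(x + (x/2 + x)) = (5 + x)/(x + 3*x/2) = (5 + x)/((5*x/2)) = (5 + x)*(2/(5*x)) = 2*(5 + x)/(5*x))
P(-4, -4) + Y(5)*(-28 - 1*(-38)) = 2 + (⅖ + 2/5)*(-28 - 1*(-38)) = 2 + (⅖ + 2*(⅕))*(-28 + 38) = 2 + (⅖ + ⅖)*10 = 2 + (⅘)*10 = 2 + 8 = 10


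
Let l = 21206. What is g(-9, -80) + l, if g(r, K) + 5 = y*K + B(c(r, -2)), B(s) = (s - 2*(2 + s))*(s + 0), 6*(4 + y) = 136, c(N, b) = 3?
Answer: 59060/3 ≈ 19687.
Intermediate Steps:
y = 56/3 (y = -4 + (⅙)*136 = -4 + 68/3 = 56/3 ≈ 18.667)
B(s) = s*(-4 - s) (B(s) = (s + (-4 - 2*s))*s = (-4 - s)*s = s*(-4 - s))
g(r, K) = -26 + 56*K/3 (g(r, K) = -5 + (56*K/3 - 1*3*(4 + 3)) = -5 + (56*K/3 - 1*3*7) = -5 + (56*K/3 - 21) = -5 + (-21 + 56*K/3) = -26 + 56*K/3)
g(-9, -80) + l = (-26 + (56/3)*(-80)) + 21206 = (-26 - 4480/3) + 21206 = -4558/3 + 21206 = 59060/3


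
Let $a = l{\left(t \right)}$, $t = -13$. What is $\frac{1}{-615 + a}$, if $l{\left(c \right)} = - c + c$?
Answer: $- \frac{1}{615} \approx -0.001626$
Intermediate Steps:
$l{\left(c \right)} = 0$
$a = 0$
$\frac{1}{-615 + a} = \frac{1}{-615 + 0} = \frac{1}{-615} = - \frac{1}{615}$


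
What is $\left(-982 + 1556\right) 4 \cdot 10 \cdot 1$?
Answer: $22960$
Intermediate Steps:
$\left(-982 + 1556\right) 4 \cdot 10 \cdot 1 = 574 \cdot 40 \cdot 1 = 574 \cdot 40 = 22960$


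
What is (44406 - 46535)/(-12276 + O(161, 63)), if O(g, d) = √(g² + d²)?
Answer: 13067802/75335143 + 14903*√610/150670286 ≈ 0.17591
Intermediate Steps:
O(g, d) = √(d² + g²)
(44406 - 46535)/(-12276 + O(161, 63)) = (44406 - 46535)/(-12276 + √(63² + 161²)) = -2129/(-12276 + √(3969 + 25921)) = -2129/(-12276 + √29890) = -2129/(-12276 + 7*√610)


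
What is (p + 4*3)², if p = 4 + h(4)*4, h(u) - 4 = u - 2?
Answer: 1600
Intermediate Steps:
h(u) = 2 + u (h(u) = 4 + (u - 2) = 4 + (-2 + u) = 2 + u)
p = 28 (p = 4 + (2 + 4)*4 = 4 + 6*4 = 4 + 24 = 28)
(p + 4*3)² = (28 + 4*3)² = (28 + 12)² = 40² = 1600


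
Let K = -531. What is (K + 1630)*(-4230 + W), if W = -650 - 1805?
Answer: -7346815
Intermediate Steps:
W = -2455
(K + 1630)*(-4230 + W) = (-531 + 1630)*(-4230 - 2455) = 1099*(-6685) = -7346815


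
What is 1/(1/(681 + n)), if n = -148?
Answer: 533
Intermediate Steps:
1/(1/(681 + n)) = 1/(1/(681 - 148)) = 1/(1/533) = 533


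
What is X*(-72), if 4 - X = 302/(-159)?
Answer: -22512/53 ≈ -424.75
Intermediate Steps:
X = 938/159 (X = 4 - 302/(-159) = 4 - 302*(-1)/159 = 4 - 1*(-302/159) = 4 + 302/159 = 938/159 ≈ 5.8994)
X*(-72) = (938/159)*(-72) = -22512/53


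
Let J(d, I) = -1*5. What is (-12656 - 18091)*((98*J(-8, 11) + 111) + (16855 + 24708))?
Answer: -1266284448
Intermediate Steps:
J(d, I) = -5
(-12656 - 18091)*((98*J(-8, 11) + 111) + (16855 + 24708)) = (-12656 - 18091)*((98*(-5) + 111) + (16855 + 24708)) = -30747*((-490 + 111) + 41563) = -30747*(-379 + 41563) = -30747*41184 = -1266284448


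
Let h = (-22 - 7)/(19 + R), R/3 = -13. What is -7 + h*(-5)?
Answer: -57/4 ≈ -14.250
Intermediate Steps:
R = -39 (R = 3*(-13) = -39)
h = 29/20 (h = (-22 - 7)/(19 - 39) = -29/(-20) = -29*(-1/20) = 29/20 ≈ 1.4500)
-7 + h*(-5) = -7 + (29/20)*(-5) = -7 - 29/4 = -57/4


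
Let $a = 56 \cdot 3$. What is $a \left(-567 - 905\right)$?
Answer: $-247296$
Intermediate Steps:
$a = 168$
$a \left(-567 - 905\right) = 168 \left(-567 - 905\right) = 168 \left(-1472\right) = -247296$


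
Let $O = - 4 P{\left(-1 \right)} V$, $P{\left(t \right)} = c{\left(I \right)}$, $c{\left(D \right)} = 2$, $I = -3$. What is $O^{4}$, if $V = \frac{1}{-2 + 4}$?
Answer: $256$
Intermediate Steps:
$V = \frac{1}{2} \approx 0.5$
$P{\left(t \right)} = 2$
$O = -4$ ($O = \left(-4\right) 2 \cdot \frac{1}{2} = \left(-8\right) \frac{1}{2} = -4$)
$O^{4} = \left(-4\right)^{4} = 256$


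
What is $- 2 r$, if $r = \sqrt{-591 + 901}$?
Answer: $- 2 \sqrt{310} \approx -35.214$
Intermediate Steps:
$r = \sqrt{310} \approx 17.607$
$- 2 r = - 2 \sqrt{310}$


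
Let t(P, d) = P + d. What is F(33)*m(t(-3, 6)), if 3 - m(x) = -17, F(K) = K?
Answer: 660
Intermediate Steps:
m(x) = 20 (m(x) = 3 - 1*(-17) = 3 + 17 = 20)
F(33)*m(t(-3, 6)) = 33*20 = 660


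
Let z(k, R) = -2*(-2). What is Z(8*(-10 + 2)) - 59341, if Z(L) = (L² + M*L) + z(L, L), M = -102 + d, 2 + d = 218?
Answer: -62537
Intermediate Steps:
z(k, R) = 4
d = 216 (d = -2 + 218 = 216)
M = 114 (M = -102 + 216 = 114)
Z(L) = 4 + L² + 114*L (Z(L) = (L² + 114*L) + 4 = 4 + L² + 114*L)
Z(8*(-10 + 2)) - 59341 = (4 + (8*(-10 + 2))² + 114*(8*(-10 + 2))) - 59341 = (4 + (8*(-8))² + 114*(8*(-8))) - 59341 = (4 + (-64)² + 114*(-64)) - 59341 = (4 + 4096 - 7296) - 59341 = -3196 - 59341 = -62537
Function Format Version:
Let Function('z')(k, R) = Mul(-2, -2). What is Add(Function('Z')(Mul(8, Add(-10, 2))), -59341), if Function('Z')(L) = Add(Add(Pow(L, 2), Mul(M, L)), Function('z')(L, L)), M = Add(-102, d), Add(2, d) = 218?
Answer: -62537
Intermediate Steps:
Function('z')(k, R) = 4
d = 216 (d = Add(-2, 218) = 216)
M = 114 (M = Add(-102, 216) = 114)
Function('Z')(L) = Add(4, Pow(L, 2), Mul(114, L)) (Function('Z')(L) = Add(Add(Pow(L, 2), Mul(114, L)), 4) = Add(4, Pow(L, 2), Mul(114, L)))
Add(Function('Z')(Mul(8, Add(-10, 2))), -59341) = Add(Add(4, Pow(Mul(8, Add(-10, 2)), 2), Mul(114, Mul(8, Add(-10, 2)))), -59341) = Add(Add(4, Pow(Mul(8, -8), 2), Mul(114, Mul(8, -8))), -59341) = Add(Add(4, Pow(-64, 2), Mul(114, -64)), -59341) = Add(Add(4, 4096, -7296), -59341) = Add(-3196, -59341) = -62537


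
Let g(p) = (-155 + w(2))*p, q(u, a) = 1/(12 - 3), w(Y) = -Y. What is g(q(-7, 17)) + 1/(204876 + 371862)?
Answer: -10060873/576738 ≈ -17.444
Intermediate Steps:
q(u, a) = ⅑ (q(u, a) = 1/9 = ⅑)
g(p) = -157*p (g(p) = (-155 - 1*2)*p = (-155 - 2)*p = -157*p)
g(q(-7, 17)) + 1/(204876 + 371862) = -157*⅑ + 1/(204876 + 371862) = -157/9 + 1/576738 = -10060873/576738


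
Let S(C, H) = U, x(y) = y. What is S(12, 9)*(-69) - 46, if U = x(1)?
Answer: -115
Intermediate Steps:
U = 1
S(C, H) = 1
S(12, 9)*(-69) - 46 = 1*(-69) - 46 = -69 - 46 = -115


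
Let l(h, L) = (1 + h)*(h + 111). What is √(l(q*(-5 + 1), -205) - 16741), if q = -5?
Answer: I*√13990 ≈ 118.28*I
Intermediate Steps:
l(h, L) = (1 + h)*(111 + h)
√(l(q*(-5 + 1), -205) - 16741) = √((111 + (-5*(-5 + 1))² + 112*(-5*(-5 + 1))) - 16741) = √((111 + (-5*(-4))² + 112*(-5*(-4))) - 16741) = √((111 + 20² + 112*20) - 16741) = √((111 + 400 + 2240) - 16741) = √(2751 - 16741) = √(-13990) = I*√13990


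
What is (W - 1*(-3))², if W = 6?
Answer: 81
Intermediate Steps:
(W - 1*(-3))² = (6 - 1*(-3))² = (6 + 3)² = 9² = 81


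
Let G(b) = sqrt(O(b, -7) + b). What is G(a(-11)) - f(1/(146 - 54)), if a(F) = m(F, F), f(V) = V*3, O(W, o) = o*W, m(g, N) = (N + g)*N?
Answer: -3/92 + 22*I*sqrt(3) ≈ -0.032609 + 38.105*I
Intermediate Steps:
m(g, N) = N*(N + g)
O(W, o) = W*o
f(V) = 3*V
a(F) = 2*F**2 (a(F) = F*(F + F) = F*(2*F) = 2*F**2)
G(b) = sqrt(6)*sqrt(-b) (G(b) = sqrt(b*(-7) + b) = sqrt(-7*b + b) = sqrt(-6*b) = sqrt(6)*sqrt(-b))
G(a(-11)) - f(1/(146 - 54)) = sqrt(6)*sqrt(-2*(-11)**2) - 3/(146 - 54) = sqrt(6)*sqrt(-2*121) - 3/92 = sqrt(6)*sqrt(-1*242) - 3/92 = sqrt(6)*sqrt(-242) - 1*3/92 = sqrt(6)*(11*I*sqrt(2)) - 3/92 = 22*I*sqrt(3) - 3/92 = -3/92 + 22*I*sqrt(3)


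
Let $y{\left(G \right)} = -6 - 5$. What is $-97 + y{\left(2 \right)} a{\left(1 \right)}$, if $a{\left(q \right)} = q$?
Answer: $-108$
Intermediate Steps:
$y{\left(G \right)} = -11$
$-97 + y{\left(2 \right)} a{\left(1 \right)} = -97 - 11 = -108$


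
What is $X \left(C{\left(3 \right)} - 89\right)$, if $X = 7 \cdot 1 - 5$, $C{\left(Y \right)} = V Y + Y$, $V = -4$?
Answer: $-196$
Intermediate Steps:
$C{\left(Y \right)} = - 3 Y$ ($C{\left(Y \right)} = - 4 Y + Y = - 3 Y$)
$X = 2$ ($X = 7 - 5 = 2$)
$X \left(C{\left(3 \right)} - 89\right) = 2 \left(\left(-3\right) 3 - 89\right) = 2 \left(-9 - 89\right) = 2 \left(-98\right) = -196$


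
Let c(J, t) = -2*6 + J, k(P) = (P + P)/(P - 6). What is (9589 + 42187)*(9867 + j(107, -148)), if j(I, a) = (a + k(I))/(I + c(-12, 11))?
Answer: 4281892130752/8383 ≈ 5.1078e+8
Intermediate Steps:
k(P) = 2*P/(-6 + P) (k(P) = (2*P)/(-6 + P) = 2*P/(-6 + P))
c(J, t) = -12 + J
j(I, a) = (a + 2*I/(-6 + I))/(-24 + I) (j(I, a) = (a + 2*I/(-6 + I))/(I + (-12 - 12)) = (a + 2*I/(-6 + I))/(I - 24) = (a + 2*I/(-6 + I))/(-24 + I))
(9589 + 42187)*(9867 + j(107, -148)) = (9589 + 42187)*(9867 + (2*107 - 148*(-6 + 107))/((-24 + 107)*(-6 + 107))) = 51776*(9867 + (214 - 148*101)/(83*101)) = 51776*(9867 + (1/83)*(1/101)*(214 - 14948)) = 51776*(9867 + (1/83)*(1/101)*(-14734)) = 51776*(9867 - 14734/8383) = 51776*(82700327/8383) = 4281892130752/8383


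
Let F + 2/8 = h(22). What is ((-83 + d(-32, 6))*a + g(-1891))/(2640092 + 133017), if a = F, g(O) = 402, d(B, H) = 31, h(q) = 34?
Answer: -1353/2773109 ≈ -0.00048790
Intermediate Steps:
F = 135/4 (F = -1/4 + 34 = 135/4 ≈ 33.750)
a = 135/4 ≈ 33.750
((-83 + d(-32, 6))*a + g(-1891))/(2640092 + 133017) = ((-83 + 31)*(135/4) + 402)/(2640092 + 133017) = (-52*135/4 + 402)/2773109 = (-1755 + 402)*(1/2773109) = -1353*1/2773109 = -1353/2773109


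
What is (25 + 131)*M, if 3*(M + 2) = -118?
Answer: -6448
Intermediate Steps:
M = -124/3 (M = -2 + (⅓)*(-118) = -2 - 118/3 = -124/3 ≈ -41.333)
(25 + 131)*M = (25 + 131)*(-124/3) = 156*(-124/3) = -6448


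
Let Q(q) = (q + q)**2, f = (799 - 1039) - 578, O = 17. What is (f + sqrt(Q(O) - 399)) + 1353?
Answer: 535 + sqrt(757) ≈ 562.51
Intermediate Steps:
f = -818 (f = -240 - 578 = -818)
Q(q) = 4*q**2 (Q(q) = (2*q)**2 = 4*q**2)
(f + sqrt(Q(O) - 399)) + 1353 = (-818 + sqrt(4*17**2 - 399)) + 1353 = (-818 + sqrt(4*289 - 399)) + 1353 = (-818 + sqrt(1156 - 399)) + 1353 = (-818 + sqrt(757)) + 1353 = 535 + sqrt(757)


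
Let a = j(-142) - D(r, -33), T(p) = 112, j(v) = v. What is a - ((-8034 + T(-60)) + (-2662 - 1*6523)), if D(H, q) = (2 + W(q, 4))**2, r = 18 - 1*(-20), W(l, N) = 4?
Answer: 16929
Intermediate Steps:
r = 38 (r = 18 + 20 = 38)
D(H, q) = 36 (D(H, q) = (2 + 4)**2 = 6**2 = 36)
a = -178 (a = -142 - 1*36 = -142 - 36 = -178)
a - ((-8034 + T(-60)) + (-2662 - 1*6523)) = -178 - ((-8034 + 112) + (-2662 - 1*6523)) = -178 - (-7922 + (-2662 - 6523)) = -178 - (-7922 - 9185) = -178 - 1*(-17107) = -178 + 17107 = 16929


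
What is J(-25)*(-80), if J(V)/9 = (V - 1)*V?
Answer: -468000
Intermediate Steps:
J(V) = 9*V*(-1 + V) (J(V) = 9*((V - 1)*V) = 9*((-1 + V)*V) = 9*(V*(-1 + V)) = 9*V*(-1 + V))
J(-25)*(-80) = (9*(-25)*(-1 - 25))*(-80) = (9*(-25)*(-26))*(-80) = 5850*(-80) = -468000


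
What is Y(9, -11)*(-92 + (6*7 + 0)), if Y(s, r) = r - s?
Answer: 1000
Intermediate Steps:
Y(9, -11)*(-92 + (6*7 + 0)) = (-11 - 1*9)*(-92 + (6*7 + 0)) = (-11 - 9)*(-92 + (42 + 0)) = -20*(-92 + 42) = -20*(-50) = 1000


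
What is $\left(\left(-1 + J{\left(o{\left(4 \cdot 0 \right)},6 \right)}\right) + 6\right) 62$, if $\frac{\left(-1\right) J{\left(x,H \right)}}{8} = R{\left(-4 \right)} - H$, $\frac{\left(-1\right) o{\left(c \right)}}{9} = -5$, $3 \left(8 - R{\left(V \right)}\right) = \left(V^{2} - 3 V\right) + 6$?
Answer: $\frac{14818}{3} \approx 4939.3$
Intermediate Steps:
$R{\left(V \right)} = 6 + V - \frac{V^{2}}{3}$ ($R{\left(V \right)} = 8 - \frac{\left(V^{2} - 3 V\right) + 6}{3} = 8 - \frac{6 + V^{2} - 3 V}{3} = 8 - \left(2 - V + \frac{V^{2}}{3}\right) = 6 + V - \frac{V^{2}}{3}$)
$o{\left(c \right)} = 45$ ($o{\left(c \right)} = \left(-9\right) \left(-5\right) = 45$)
$J{\left(x,H \right)} = \frac{80}{3} + 8 H$ ($J{\left(x,H \right)} = - 8 \left(\left(6 - 4 - \frac{\left(-4\right)^{2}}{3}\right) - H\right) = - 8 \left(\left(6 - 4 - \frac{16}{3}\right) - H\right) = - 8 \left(- \frac{10}{3} - H\right) = \frac{80}{3} + 8 H$)
$\left(\left(-1 + J{\left(o{\left(4 \cdot 0 \right)},6 \right)}\right) + 6\right) 62 = \left(\left(-1 + \left(\frac{80}{3} + 8 \cdot 6\right)\right) + 6\right) 62 = \left(\left(-1 + \left(\frac{80}{3} + 48\right)\right) + 6\right) 62 = \left(\left(-1 + \frac{224}{3}\right) + 6\right) 62 = \left(\frac{221}{3} + 6\right) 62 = \frac{239}{3} \cdot 62 = \frac{14818}{3}$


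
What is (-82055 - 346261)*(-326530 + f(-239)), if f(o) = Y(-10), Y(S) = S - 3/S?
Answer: 699310890726/5 ≈ 1.3986e+11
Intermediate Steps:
f(o) = -97/10 (f(o) = -10 - 3/(-10) = -10 - 3*(-1/10) = -10 + 3/10 = -97/10)
(-82055 - 346261)*(-326530 + f(-239)) = (-82055 - 346261)*(-326530 - 97/10) = -428316*(-3265397/10) = 699310890726/5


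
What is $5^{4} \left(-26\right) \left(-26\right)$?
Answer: $422500$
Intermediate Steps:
$5^{4} \left(-26\right) \left(-26\right) = 625 \left(-26\right) \left(-26\right) = \left(-16250\right) \left(-26\right) = 422500$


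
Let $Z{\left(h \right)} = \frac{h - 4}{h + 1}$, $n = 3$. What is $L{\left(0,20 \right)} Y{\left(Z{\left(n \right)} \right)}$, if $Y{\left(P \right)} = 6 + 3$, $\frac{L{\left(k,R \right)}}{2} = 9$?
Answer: $162$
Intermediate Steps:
$L{\left(k,R \right)} = 18$ ($L{\left(k,R \right)} = 2 \cdot 9 = 18$)
$Z{\left(h \right)} = \frac{-4 + h}{1 + h}$
$Y{\left(P \right)} = 9$
$L{\left(0,20 \right)} Y{\left(Z{\left(n \right)} \right)} = 18 \cdot 9 = 162$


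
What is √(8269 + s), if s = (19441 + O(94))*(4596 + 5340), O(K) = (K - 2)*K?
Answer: √279100573 ≈ 16706.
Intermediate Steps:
O(K) = K*(-2 + K) (O(K) = (-2 + K)*K = K*(-2 + K))
s = 279092304 (s = (19441 + 94*(-2 + 94))*(4596 + 5340) = (19441 + 94*92)*9936 = (19441 + 8648)*9936 = 28089*9936 = 279092304)
√(8269 + s) = √(8269 + 279092304) = √279100573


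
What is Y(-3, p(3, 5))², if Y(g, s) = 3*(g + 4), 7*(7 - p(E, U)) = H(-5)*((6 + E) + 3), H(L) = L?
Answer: 9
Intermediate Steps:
p(E, U) = 94/7 + 5*E/7 (p(E, U) = 7 - (-5)*((6 + E) + 3)/7 = 7 - (-5)*(9 + E)/7 = 7 - (-45 - 5*E)/7 = 7 + (45/7 + 5*E/7) = 94/7 + 5*E/7)
Y(g, s) = 12 + 3*g (Y(g, s) = 3*(4 + g) = 12 + 3*g)
Y(-3, p(3, 5))² = (12 + 3*(-3))² = (12 - 9)² = 3² = 9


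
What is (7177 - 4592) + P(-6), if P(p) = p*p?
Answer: 2621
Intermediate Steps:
P(p) = p²
(7177 - 4592) + P(-6) = (7177 - 4592) + (-6)² = 2585 + 36 = 2621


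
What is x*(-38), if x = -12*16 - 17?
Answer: 7942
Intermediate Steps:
x = -209 (x = -192 - 17 = -209)
x*(-38) = -209*(-38) = 7942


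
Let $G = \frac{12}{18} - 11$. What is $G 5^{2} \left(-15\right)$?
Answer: $3875$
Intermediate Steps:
$G = - \frac{31}{3}$ ($G = 12 \cdot \frac{1}{18} - 11 = \frac{2}{3} - 11 = - \frac{31}{3} \approx -10.333$)
$G 5^{2} \left(-15\right) = - \frac{31 \cdot 5^{2}}{3} \left(-15\right) = \left(- \frac{31}{3}\right) 25 \left(-15\right) = \left(- \frac{775}{3}\right) \left(-15\right) = 3875$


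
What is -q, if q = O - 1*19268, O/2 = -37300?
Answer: 93868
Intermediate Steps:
O = -74600 (O = 2*(-37300) = -74600)
q = -93868 (q = -74600 - 1*19268 = -74600 - 19268 = -93868)
-q = -1*(-93868) = 93868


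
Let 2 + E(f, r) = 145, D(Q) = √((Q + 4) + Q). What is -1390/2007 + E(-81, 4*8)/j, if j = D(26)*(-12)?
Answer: -1390/2007 - 143*√14/336 ≈ -2.2850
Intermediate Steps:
D(Q) = √(4 + 2*Q) (D(Q) = √((4 + Q) + Q) = √(4 + 2*Q))
E(f, r) = 143 (E(f, r) = -2 + 145 = 143)
j = -24*√14 (j = √(4 + 2*26)*(-12) = √(4 + 52)*(-12) = √56*(-12) = (2*√14)*(-12) = -24*√14 ≈ -89.800)
-1390/2007 + E(-81, 4*8)/j = -1390/2007 + 143/((-24*√14)) = -1390*1/2007 + 143*(-√14/336) = -1390/2007 - 143*√14/336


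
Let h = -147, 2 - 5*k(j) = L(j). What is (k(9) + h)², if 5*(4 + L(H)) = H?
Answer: 13351716/625 ≈ 21363.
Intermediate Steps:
L(H) = -4 + H/5
k(j) = 6/5 - j/25 (k(j) = ⅖ - (-4 + j/5)/5 = ⅖ + (⅘ - j/25) = 6/5 - j/25)
(k(9) + h)² = ((6/5 - 1/25*9) - 147)² = ((6/5 - 9/25) - 147)² = (21/25 - 147)² = (-3654/25)² = 13351716/625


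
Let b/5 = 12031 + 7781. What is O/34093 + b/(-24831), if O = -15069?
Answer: -1250476973/282187761 ≈ -4.4314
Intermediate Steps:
b = 99060 (b = 5*(12031 + 7781) = 5*19812 = 99060)
O/34093 + b/(-24831) = -15069/34093 + 99060/(-24831) = -15069*1/34093 + 99060*(-1/24831) = -15069/34093 - 33020/8277 = -1250476973/282187761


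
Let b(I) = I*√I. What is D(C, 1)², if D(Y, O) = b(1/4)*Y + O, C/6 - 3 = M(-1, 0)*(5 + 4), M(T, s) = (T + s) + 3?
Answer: 4489/16 ≈ 280.56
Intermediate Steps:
M(T, s) = 3 + T + s
C = 126 (C = 18 + 6*((3 - 1 + 0)*(5 + 4)) = 18 + 6*(2*9) = 18 + 6*18 = 18 + 108 = 126)
b(I) = I^(3/2)
D(Y, O) = O + Y/8 (D(Y, O) = (1/4)^(3/2)*Y + O = (¼)^(3/2)*Y + O = Y/8 + O = O + Y/8)
D(C, 1)² = (1 + (⅛)*126)² = (1 + 63/4)² = (67/4)² = 4489/16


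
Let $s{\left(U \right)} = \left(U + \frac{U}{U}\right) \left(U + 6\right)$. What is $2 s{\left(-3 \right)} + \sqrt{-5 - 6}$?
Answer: $-12 + i \sqrt{11} \approx -12.0 + 3.3166 i$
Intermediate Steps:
$s{\left(U \right)} = \left(1 + U\right) \left(6 + U\right)$ ($s{\left(U \right)} = \left(U + 1\right) \left(6 + U\right) = \left(1 + U\right) \left(6 + U\right)$)
$2 s{\left(-3 \right)} + \sqrt{-5 - 6} = 2 \left(6 + \left(-3\right)^{2} + 7 \left(-3\right)\right) + \sqrt{-5 - 6} = 2 \left(6 + 9 - 21\right) + \sqrt{-11} = 2 \left(-6\right) + i \sqrt{11} = -12 + i \sqrt{11}$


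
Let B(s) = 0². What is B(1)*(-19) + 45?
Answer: 45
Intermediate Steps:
B(s) = 0
B(1)*(-19) + 45 = 0*(-19) + 45 = 0 + 45 = 45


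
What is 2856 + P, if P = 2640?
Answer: 5496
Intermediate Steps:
2856 + P = 2856 + 2640 = 5496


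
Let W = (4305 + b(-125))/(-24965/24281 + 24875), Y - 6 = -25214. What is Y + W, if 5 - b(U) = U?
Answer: -3044927953009/120792982 ≈ -25208.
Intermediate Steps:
b(U) = 5 - U
Y = -25208 (Y = 6 - 25214 = -25208)
W = 21537247/120792982 (W = (4305 + (5 - 1*(-125)))/(-24965/24281 + 24875) = (4305 + (5 + 125))/(-24965*1/24281 + 24875) = (4305 + 130)/(-24965/24281 + 24875) = 4435/(603964910/24281) = 4435*(24281/603964910) = 21537247/120792982 ≈ 0.17830)
Y + W = -25208 + 21537247/120792982 = -3044927953009/120792982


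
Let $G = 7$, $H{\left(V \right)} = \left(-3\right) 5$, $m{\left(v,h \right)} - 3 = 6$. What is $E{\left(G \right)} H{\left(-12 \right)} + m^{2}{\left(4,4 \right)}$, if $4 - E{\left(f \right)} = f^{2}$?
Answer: $756$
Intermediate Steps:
$m{\left(v,h \right)} = 9$ ($m{\left(v,h \right)} = 3 + 6 = 9$)
$H{\left(V \right)} = -15$
$E{\left(f \right)} = 4 - f^{2}$
$E{\left(G \right)} H{\left(-12 \right)} + m^{2}{\left(4,4 \right)} = \left(4 - 7^{2}\right) \left(-15\right) + 9^{2} = \left(4 - 49\right) \left(-15\right) + 81 = \left(-45\right) \left(-15\right) + 81 = 675 + 81 = 756$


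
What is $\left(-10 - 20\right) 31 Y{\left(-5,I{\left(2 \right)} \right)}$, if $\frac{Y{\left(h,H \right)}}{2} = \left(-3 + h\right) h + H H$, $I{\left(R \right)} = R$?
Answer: $-81840$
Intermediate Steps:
$Y{\left(h,H \right)} = 2 H^{2} + 2 h \left(-3 + h\right)$ ($Y{\left(h,H \right)} = 2 \left(\left(-3 + h\right) h + H H\right) = 2 \left(h \left(-3 + h\right) + H^{2}\right) = 2 \left(H^{2} + h \left(-3 + h\right)\right) = 2 H^{2} + 2 h \left(-3 + h\right)$)
$\left(-10 - 20\right) 31 Y{\left(-5,I{\left(2 \right)} \right)} = \left(-10 - 20\right) 31 \left(\left(-6\right) \left(-5\right) + 2 \cdot 2^{2} + 2 \left(-5\right)^{2}\right) = \left(-30\right) 31 \left(30 + 2 \cdot 4 + 2 \cdot 25\right) = - 930 \left(30 + 8 + 50\right) = \left(-930\right) 88 = -81840$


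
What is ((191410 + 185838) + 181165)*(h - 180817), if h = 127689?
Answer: -29667365864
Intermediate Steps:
((191410 + 185838) + 181165)*(h - 180817) = ((191410 + 185838) + 181165)*(127689 - 180817) = (377248 + 181165)*(-53128) = 558413*(-53128) = -29667365864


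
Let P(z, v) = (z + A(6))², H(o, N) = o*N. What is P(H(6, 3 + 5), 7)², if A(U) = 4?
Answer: 7311616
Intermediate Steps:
H(o, N) = N*o
P(z, v) = (4 + z)² (P(z, v) = (z + 4)² = (4 + z)²)
P(H(6, 3 + 5), 7)² = ((4 + (3 + 5)*6)²)² = ((4 + 8*6)²)² = ((4 + 48)²)² = (52²)² = 2704² = 7311616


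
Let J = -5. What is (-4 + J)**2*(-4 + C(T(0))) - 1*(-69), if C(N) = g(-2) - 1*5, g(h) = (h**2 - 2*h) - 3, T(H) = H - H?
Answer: -255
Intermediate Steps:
T(H) = 0
g(h) = -3 + h**2 - 2*h
C(N) = 0 (C(N) = (-3 + (-2)**2 - 2*(-2)) - 1*5 = (-3 + 4 + 4) - 5 = 5 - 5 = 0)
(-4 + J)**2*(-4 + C(T(0))) - 1*(-69) = (-4 - 5)**2*(-4 + 0) - 1*(-69) = (-9)**2*(-4) + 69 = 81*(-4) + 69 = -324 + 69 = -255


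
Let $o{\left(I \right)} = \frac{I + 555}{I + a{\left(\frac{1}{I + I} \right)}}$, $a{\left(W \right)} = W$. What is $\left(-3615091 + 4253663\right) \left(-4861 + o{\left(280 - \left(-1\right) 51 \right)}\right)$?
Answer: $- \frac{679804830950212}{219123} \approx -3.1024 \cdot 10^{9}$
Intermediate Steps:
$o{\left(I \right)} = \frac{555 + I}{I + \frac{1}{2 I}}$ ($o{\left(I \right)} = \frac{I + 555}{I + \frac{1}{I + I}} = \frac{555 + I}{I + \frac{1}{2 I}}$)
$\left(-3615091 + 4253663\right) \left(-4861 + o{\left(280 - \left(-1\right) 51 \right)}\right) = \left(-3615091 + 4253663\right) \left(-4861 + \frac{2 \left(280 - \left(-1\right) 51\right) \left(555 + \left(280 - \left(-1\right) 51\right)\right)}{1 + 2 \left(280 - \left(-1\right) 51\right)^{2}}\right) = 638572 \left(-4861 + \frac{2 \left(280 - -51\right) \left(555 + \left(280 - -51\right)\right)}{1 + 2 \left(280 - -51\right)^{2}}\right) = 638572 \left(-4861 + \frac{2 \left(280 + 51\right) \left(555 + \left(280 + 51\right)\right)}{1 + 2 \left(280 + 51\right)^{2}}\right) = 638572 \left(-4861 + 2 \cdot 331 \frac{1}{1 + 2 \cdot 331^{2}} \left(555 + 331\right)\right) = 638572 \left(-4861 + 2 \cdot 331 \frac{1}{1 + 2 \cdot 109561} \cdot 886\right) = 638572 \left(-4861 + 2 \cdot 331 \frac{1}{1 + 219122} \cdot 886\right) = 638572 \left(-4861 + 2 \cdot 331 \cdot \frac{1}{219123} \cdot 886\right) = 638572 \left(-4861 + \frac{586532}{219123}\right) = 638572 \left(- \frac{1064570371}{219123}\right) = - \frac{679804830950212}{219123}$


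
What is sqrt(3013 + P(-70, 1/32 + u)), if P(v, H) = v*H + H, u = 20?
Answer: sqrt(104374)/8 ≈ 40.384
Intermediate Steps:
P(v, H) = H + H*v (P(v, H) = H*v + H = H + H*v)
sqrt(3013 + P(-70, 1/32 + u)) = sqrt(3013 + (1/32 + 20)*(1 - 70)) = sqrt(3013 + (1/32 + 20)*(-69)) = sqrt(3013 + (641/32)*(-69)) = sqrt(3013 - 44229/32) = sqrt(52187/32) = sqrt(104374)/8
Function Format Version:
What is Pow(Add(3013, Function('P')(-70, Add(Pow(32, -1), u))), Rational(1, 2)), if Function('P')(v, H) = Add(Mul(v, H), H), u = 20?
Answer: Mul(Rational(1, 8), Pow(104374, Rational(1, 2))) ≈ 40.384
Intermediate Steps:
Function('P')(v, H) = Add(H, Mul(H, v)) (Function('P')(v, H) = Add(Mul(H, v), H) = Add(H, Mul(H, v)))
Pow(Add(3013, Function('P')(-70, Add(Pow(32, -1), u))), Rational(1, 2)) = Pow(Add(3013, Mul(Add(Pow(32, -1), 20), Add(1, -70))), Rational(1, 2)) = Pow(Add(3013, Mul(Add(Rational(1, 32), 20), -69)), Rational(1, 2)) = Pow(Add(3013, Mul(Rational(641, 32), -69)), Rational(1, 2)) = Pow(Add(3013, Rational(-44229, 32)), Rational(1, 2)) = Pow(Rational(52187, 32), Rational(1, 2)) = Mul(Rational(1, 8), Pow(104374, Rational(1, 2)))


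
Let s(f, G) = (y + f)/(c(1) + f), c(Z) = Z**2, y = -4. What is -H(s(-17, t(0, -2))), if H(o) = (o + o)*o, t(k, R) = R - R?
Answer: -441/128 ≈ -3.4453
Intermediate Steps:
t(k, R) = 0
s(f, G) = (-4 + f)/(1 + f) (s(f, G) = (-4 + f)/(1**2 + f) = (-4 + f)/(1 + f))
H(o) = 2*o**2 (H(o) = (2*o)*o = 2*o**2)
-H(s(-17, t(0, -2))) = -2*((-4 - 17)/(1 - 17))**2 = -2*(-21/(-16))**2 = -2*(-1/16*(-21))**2 = -2*(21/16)**2 = -2*441/256 = -1*441/128 = -441/128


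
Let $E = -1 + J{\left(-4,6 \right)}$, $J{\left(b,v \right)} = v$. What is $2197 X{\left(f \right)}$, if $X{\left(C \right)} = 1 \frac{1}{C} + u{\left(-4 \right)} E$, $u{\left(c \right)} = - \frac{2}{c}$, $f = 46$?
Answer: $\frac{127426}{23} \approx 5540.3$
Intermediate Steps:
$E = 5$ ($E = -1 + 6 = 5$)
$X{\left(C \right)} = \frac{5}{2} + \frac{1}{C}$ ($X{\left(C \right)} = 1 \frac{1}{C} + - \frac{2}{-4} \cdot 5 = \frac{1}{C} + \left(-2\right) \left(- \frac{1}{4}\right) 5 = \frac{1}{C} + \frac{1}{2} \cdot 5 = \frac{1}{C} + \frac{5}{2} = \frac{5}{2} + \frac{1}{C}$)
$2197 X{\left(f \right)} = 2197 \left(\frac{5}{2} + \frac{1}{46}\right) = 2197 \cdot \frac{58}{23} = \frac{127426}{23}$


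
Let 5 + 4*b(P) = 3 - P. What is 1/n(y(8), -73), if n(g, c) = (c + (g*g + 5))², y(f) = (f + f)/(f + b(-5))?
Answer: 1500625/6273273616 ≈ 0.00023921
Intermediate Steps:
b(P) = -½ - P/4 (b(P) = -5/4 + (3 - P)/4 = -5/4 + (¾ - P/4) = -½ - P/4)
y(f) = 2*f/(¾ + f) (y(f) = (f + f)/(f + (-½ - ¼*(-5))) = (2*f)/(f + (-½ + 5/4)) = (2*f)/(f + ¾) = (2*f)/(¾ + f) = 2*f/(¾ + f))
n(g, c) = (5 + c + g²)² (n(g, c) = (c + (g² + 5))² = (c + (5 + g²))² = (5 + c + g²)²)
1/n(y(8), -73) = 1/((5 - 73 + (8*8/(3 + 4*8))²)²) = 1/((5 - 73 + (8*8/(3 + 32))²)²) = 1/((5 - 73 + (8*8/35)²)²) = 1/((5 - 73 + (8*8*(1/35))²)²) = 1/((5 - 73 + (64/35)²)²) = 1/((5 - 73 + 4096/1225)²) = 1/((-79204/1225)²) = 1/(6273273616/1500625) = 1500625/6273273616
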